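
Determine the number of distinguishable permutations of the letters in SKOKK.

Letter multiplicities in SKOKK: K×3, O×1, S×1.
The number of distinct arrangements is 5!/(3!) = 120/6 = 20.

20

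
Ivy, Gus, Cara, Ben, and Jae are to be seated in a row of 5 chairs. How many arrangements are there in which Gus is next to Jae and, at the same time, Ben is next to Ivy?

24

Treat {Gus,Jae} as one block (2 orders) and {Ben,Ivy} as another (2 orders).
That leaves 3 units to arrange: 2 × 2 × 3! = 4 × 6 = 24.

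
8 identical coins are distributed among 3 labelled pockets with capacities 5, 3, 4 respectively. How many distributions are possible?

By stars and bars, unrestricted non-negative solutions to x_1+…+x_3 = 8 number C(8+2,2) = 45.
Subtract solutions that violate a single cap (substitute x_i' = x_i − (cap_i+1)): x_1 ≥ 6 gives C(4,2) = 6; x_2 ≥ 4 gives C(6,2) = 15; x_3 ≥ 5 gives C(5,2) = 10. Together 31.
No two caps can be exceeded simultaneously, so the pair terms are all 0.
By inclusion–exclusion the count is 45 − 31 + 0 = 14.

14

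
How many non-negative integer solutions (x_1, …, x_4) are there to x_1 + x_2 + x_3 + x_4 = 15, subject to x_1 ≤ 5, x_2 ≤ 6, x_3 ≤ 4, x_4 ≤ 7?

105

Without the upper bounds there are C(18,3) = 816 ways to split 15 among 4 variables.
Subtract solutions that violate a single cap (substitute x_i' = x_i − (cap_i+1)): x_1 ≥ 6 gives C(12,3) = 220; x_2 ≥ 7 gives C(11,3) = 165; x_3 ≥ 5 gives C(13,3) = 286; x_4 ≥ 8 gives C(10,3) = 120. Together 791.
Add back pairs where two caps are both exceeded: 10 + 35 + 4 + 20 + 1 + 10 = 80.
By inclusion–exclusion the count is 816 − 791 + 80 = 105.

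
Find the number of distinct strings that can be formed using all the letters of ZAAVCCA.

420

Letter multiplicities in ZAAVCCA: A×3, C×2, V×1, Z×1.
The number of distinct arrangements is 7!/(3!·2!) = 5040/12 = 420.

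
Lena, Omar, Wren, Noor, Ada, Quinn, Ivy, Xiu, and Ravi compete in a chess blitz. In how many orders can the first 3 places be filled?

504

There are 9 choices for 1st place, 8 for 2nd, and 7 for 3rd.
That gives 9 × 8 × 7 = 504.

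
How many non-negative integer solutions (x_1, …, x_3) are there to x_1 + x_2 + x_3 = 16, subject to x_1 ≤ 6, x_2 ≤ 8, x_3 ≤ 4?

Without the upper bounds there are C(18,2) = 153 ways to split 16 among 3 variables.
Subtract solutions that violate a single cap (substitute x_i' = x_i − (cap_i+1)): x_1 ≥ 7 gives C(11,2) = 55; x_2 ≥ 9 gives C(9,2) = 36; x_3 ≥ 5 gives C(13,2) = 78. Together 169.
Add back pairs where two caps are both exceeded: 1 + 15 + 6 = 22.
By inclusion–exclusion the count is 153 − 169 + 22 = 6.

6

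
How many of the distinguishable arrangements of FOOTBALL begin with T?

1260

Fix T in the first position and arrange the remaining 7 letters.
Those 7 letters have L appearing twice and O appearing twice, giving (7)!/(2!·2!) = 1260.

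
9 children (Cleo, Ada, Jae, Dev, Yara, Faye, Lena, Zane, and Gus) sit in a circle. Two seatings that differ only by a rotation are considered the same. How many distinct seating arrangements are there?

40320

Fix one person's seat to break rotational symmetry; the remaining 8 people can be arranged in (8)! = 40320 ways.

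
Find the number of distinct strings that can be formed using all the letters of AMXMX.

30

Letter multiplicities in AMXMX: A×1, M×2, X×2.
Dividing 5! = 120 by 2!·2! = 4 for the repeated letters gives 30.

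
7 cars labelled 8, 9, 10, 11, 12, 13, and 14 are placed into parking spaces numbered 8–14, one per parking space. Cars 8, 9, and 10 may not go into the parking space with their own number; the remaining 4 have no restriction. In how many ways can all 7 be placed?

3216

Let Aᵢ (for i ∈ {8, 9, 10}) be the placements that put car i in its forbidden parking space. Any j of these fix j positions, leaving (7−j)! ways to fill the rest, and there are C(3,j) ways to pick which j.
By inclusion–exclusion, the number of valid placements is Σ_{j=0}^{3} (−1)^j C(3,j)·(7−j)!.
Computing: 5040 − 2160 + 360 − 24 = 3216.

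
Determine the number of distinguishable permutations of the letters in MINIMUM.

The 7 letters of MINIMUM have repeats: I appearing twice and M appearing 3 times.
Dividing 7! = 5040 by 3!·2! = 12 for the repeated letters gives 420.

420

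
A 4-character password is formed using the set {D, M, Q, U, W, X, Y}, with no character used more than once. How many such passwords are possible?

840

With no repetition, fill the 4 characters in order: 7 choices, then 6, down to 4.
7 × 6 × 5 × 4 = 840.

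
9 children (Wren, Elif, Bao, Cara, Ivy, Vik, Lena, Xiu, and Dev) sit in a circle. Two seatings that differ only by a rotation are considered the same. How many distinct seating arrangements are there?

Seat Wren anywhere (absorbing the rotational symmetry), then permute the other 8: (8)! = 40320.

40320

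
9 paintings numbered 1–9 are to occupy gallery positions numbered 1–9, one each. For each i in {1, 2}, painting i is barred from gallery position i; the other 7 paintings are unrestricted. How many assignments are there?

Let Aᵢ (for i ∈ {1, 2}) be the placements that put painting i in its forbidden gallery position. Any j of these fix j positions, leaving (9−j)! ways to fill the rest, and there are C(2,j) ways to pick which j.
By inclusion–exclusion, the number of valid placements is Σ_{j=0}^{2} (−1)^j C(2,j)·(9−j)!.
Computing: 362880 − 80640 + 5040 = 287280.

287280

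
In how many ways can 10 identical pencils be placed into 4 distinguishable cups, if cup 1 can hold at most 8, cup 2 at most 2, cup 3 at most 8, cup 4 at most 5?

127

Without the upper bounds there are C(13,3) = 286 ways to split 10 among 4 cups.
Subtract solutions that violate a single cap (substitute x_i' = x_i − (cap_i+1)): x_1 ≥ 9 gives C(4,3) = 4; x_2 ≥ 3 gives C(10,3) = 120; x_3 ≥ 9 gives C(4,3) = 4; x_4 ≥ 6 gives C(7,3) = 35. Together 163.
Add back pairs where two caps are both exceeded: 0 + 0 + 0 + 0 + 4 + 0 = 4.
By inclusion–exclusion the count is 286 − 163 + 4 = 127.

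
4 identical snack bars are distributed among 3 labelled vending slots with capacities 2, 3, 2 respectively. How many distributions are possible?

8

Ignoring the caps, the number of non-negative solutions to x_1+…+x_3 = 4 is C(6,2) = 15.
Subtract solutions that violate a single cap (substitute x_i' = x_i − (cap_i+1)): x_1 ≥ 3 gives C(3,2) = 3; x_2 ≥ 4 gives C(2,2) = 1; x_3 ≥ 3 gives C(3,2) = 3. Together 7.
No two caps can be exceeded simultaneously, so the pair terms are all 0.
By inclusion–exclusion the count is 15 − 7 + 0 = 8.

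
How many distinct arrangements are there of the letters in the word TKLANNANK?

The 9 letters of TKLANNANK have repeats: A appearing twice, K appearing twice, and N appearing 3 times.
The number of distinct arrangements is 9!/(3!·2!·2!) = 362880/24 = 15120.

15120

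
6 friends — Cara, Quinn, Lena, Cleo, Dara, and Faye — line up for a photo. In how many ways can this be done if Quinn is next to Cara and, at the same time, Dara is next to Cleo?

Treat {Quinn,Cara} as one block (2 orders) and {Dara,Cleo} as another (2 orders).
That leaves 4 units to arrange: 2 × 2 × 4! = 4 × 24 = 96.

96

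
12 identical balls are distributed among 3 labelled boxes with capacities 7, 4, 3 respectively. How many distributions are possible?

6

Without the upper bounds there are C(14,2) = 91 ways to split 12 among 3 boxes.
Subtract solutions that violate a single cap (substitute x_i' = x_i − (cap_i+1)): x_1 ≥ 8 gives C(6,2) = 15; x_2 ≥ 5 gives C(9,2) = 36; x_3 ≥ 4 gives C(10,2) = 45. Together 96.
Add back pairs where two caps are both exceeded: 0 + 1 + 10 = 11.
By inclusion–exclusion the count is 91 − 96 + 11 = 6.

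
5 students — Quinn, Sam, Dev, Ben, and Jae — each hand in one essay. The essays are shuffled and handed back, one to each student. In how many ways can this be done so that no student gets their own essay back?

44

Let Aᵢ be the assignments in which student i gets their own essay. We want the size of the complement of A₁∪…∪A_5.
By inclusion–exclusion this is Σ_{j=0}^{5} (−1)^j C(5,j)·(5−j)!.
Computing: 120 − 120 + 60 − 20 + 5 − 1 = 44.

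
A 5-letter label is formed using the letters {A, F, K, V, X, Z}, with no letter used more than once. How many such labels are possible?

720

This is a permutation of 5 out of 6: P(6,5) = 6!/1!.
6 × 5 × 4 × 3 × 2 = 720.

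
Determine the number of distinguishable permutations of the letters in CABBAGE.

Letter multiplicities in CABBAGE: A×2, B×2, C×1, E×1, G×1.
The number of distinct arrangements is 7!/(2!·2!) = 5040/4 = 1260.

1260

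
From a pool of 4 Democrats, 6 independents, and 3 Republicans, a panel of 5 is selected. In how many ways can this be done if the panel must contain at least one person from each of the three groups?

894

Unrestricted: C(13,5) = 1287 ways to pick any 5 of the 13.
Selections missing a whole group: no Democrats → C(9,5) = 126; no independents → C(7,5) = 21; no Republicans → C(10,5) = 252.
Add back selections omitting two groups (i.e. drawn from a single group): C(4,5) + C(6,5) + C(3,5) = 6.
By inclusion–exclusion: 1287 − 399 + 6 = 894.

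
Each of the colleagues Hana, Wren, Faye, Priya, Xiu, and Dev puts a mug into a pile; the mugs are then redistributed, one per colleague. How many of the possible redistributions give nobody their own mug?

265

This is the derangement count D_6: permutations of 6 items with no fixed point.
By inclusion–exclusion this is Σ_{j=0}^{6} (−1)^j C(6,j)·(6−j)!.
Computing: 720 − 720 + 360 − 120 + 30 − 6 + 1 = 265.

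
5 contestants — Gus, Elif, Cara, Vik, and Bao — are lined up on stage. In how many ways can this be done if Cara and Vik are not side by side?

72

There are 5! = 120 arrangements in all. If Cara and Vik are adjacent, merging them into one block gives 2·(4)! = 48 arrangements.
Complementary counting: 120 − 48 = 72.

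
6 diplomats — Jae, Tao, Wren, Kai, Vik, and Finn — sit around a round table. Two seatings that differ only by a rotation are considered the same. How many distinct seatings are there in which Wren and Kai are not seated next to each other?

Without the restriction there are (5)! = 120 seatings.
Seatings with Wren beside Kai: treat them as a block with 2 internal orders, giving 2 × (4)! = 48.
Subtracting, 120 − 48 = 72.

72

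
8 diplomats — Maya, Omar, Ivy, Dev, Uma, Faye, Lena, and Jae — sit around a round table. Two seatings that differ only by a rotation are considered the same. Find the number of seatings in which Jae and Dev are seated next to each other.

1440

Treat {Jae, Dev} as one unit (2 internal orders) and seat the resulting 7 units around the table: (6)! circular arrangements.
So 2 × (6)! = 2 × 720 = 1440.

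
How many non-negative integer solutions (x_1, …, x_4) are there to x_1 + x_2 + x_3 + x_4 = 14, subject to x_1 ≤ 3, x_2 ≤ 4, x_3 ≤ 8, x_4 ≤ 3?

33

By stars and bars, unrestricted non-negative solutions to x_1+…+x_4 = 14 number C(14+3,3) = 680.
Subtract solutions that violate a single cap (substitute x_i' = x_i − (cap_i+1)): x_1 ≥ 4 gives C(13,3) = 286; x_2 ≥ 5 gives C(12,3) = 220; x_3 ≥ 9 gives C(8,3) = 56; x_4 ≥ 4 gives C(13,3) = 286. Together 848.
Add back pairs where two caps are both exceeded: 56 + 4 + 84 + 1 + 56 + 4 = 205.
Subtract triples: 0 + 4 + 0 + 0 = 4.
By inclusion–exclusion the count is 680 − 848 + 205 − 4 = 33.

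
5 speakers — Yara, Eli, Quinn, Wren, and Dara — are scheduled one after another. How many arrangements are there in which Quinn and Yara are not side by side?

Of the 5! = 120 arrangements, those with Quinn and Yara adjacent number 2 × 4! = 48 (treat the pair as a block with 2 internal orders).
Complementary counting: 120 − 48 = 72.

72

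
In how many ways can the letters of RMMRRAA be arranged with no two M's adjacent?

150

Total arrangements of RMMRRAA: 7!/(3!·2!·2!) = 210.
If the two M's are adjacent, glue them into one block, leaving 6 items to arrange: (6)!/(3!·2!) = 60 ways.
Subtracting, 210 − 60 = 150 arrangements keep the M's apart.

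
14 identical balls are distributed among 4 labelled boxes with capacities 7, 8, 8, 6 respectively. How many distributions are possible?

364

Without the upper bounds there are C(17,3) = 680 ways to split 14 among 4 boxes.
Subtract solutions that violate a single cap (substitute x_i' = x_i − (cap_i+1)): x_1 ≥ 8 gives C(9,3) = 84; x_2 ≥ 9 gives C(8,3) = 56; x_3 ≥ 9 gives C(8,3) = 56; x_4 ≥ 7 gives C(10,3) = 120. Together 316.
No two caps can be exceeded simultaneously, so the pair terms are all 0.
By inclusion–exclusion the count is 680 − 316 + 0 = 364.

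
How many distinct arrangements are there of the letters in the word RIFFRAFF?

840

Letter multiplicities in RIFFRAFF: A×1, F×4, I×1, R×2.
So there are 8! / (4!·2!) = 840 distinguishable arrangements.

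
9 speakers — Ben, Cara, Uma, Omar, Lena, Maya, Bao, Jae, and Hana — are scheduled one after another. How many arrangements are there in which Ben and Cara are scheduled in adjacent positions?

80640

Treat {Ben, Cara} as a single unit. There are 8 units to order, and the pair itself can be ordered 2 ways.
So the count is 2·(8)! = 80640.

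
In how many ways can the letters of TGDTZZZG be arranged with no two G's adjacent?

1260

Total arrangements of TGDTZZZG: 8!/(3!·2!·2!) = 1680.
Arrangements with the G's together: treat GG as one letter, giving (7)!/(3!·2!) = 420.
Hence 1680 − 420 = 1260.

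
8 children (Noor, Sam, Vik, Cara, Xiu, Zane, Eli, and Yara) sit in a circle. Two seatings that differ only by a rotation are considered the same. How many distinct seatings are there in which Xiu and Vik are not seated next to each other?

Without the restriction there are (7)! = 5040 seatings.
Seatings with Xiu beside Vik: treat them as a block with 2 internal orders, giving 2 × (6)! = 1440.
Subtracting, 5040 − 1440 = 3600.

3600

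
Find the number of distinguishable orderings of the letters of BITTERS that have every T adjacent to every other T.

Treat the 2 copies of T as a single block. The multiset to arrange is then {TT, B, E, I, R, S}, 6 items in all.
All 6 items are distinct, so there are (6)! = 720 arrangements.

720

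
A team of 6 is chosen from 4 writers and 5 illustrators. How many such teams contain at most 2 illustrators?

Split by how many illustrators are chosen (0 through 2).
Sum: C(5,0)·C(4,6) + C(5,1)·C(4,5) + C(5,2)·C(4,4) = 0 + 0 + 10 = 10.

10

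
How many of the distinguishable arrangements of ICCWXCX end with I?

Fix I in the last position and arrange the remaining 6 letters.
Those 6 letters have C appearing 3 times and X appearing twice, giving (6)!/(3!·2!) = 60.

60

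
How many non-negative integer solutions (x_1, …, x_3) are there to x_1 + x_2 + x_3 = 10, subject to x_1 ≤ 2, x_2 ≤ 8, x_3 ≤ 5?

Without the upper bounds there are C(12,2) = 66 ways to split 10 among 3 variables.
Subtract solutions that violate a single cap (substitute x_i' = x_i − (cap_i+1)): x_1 ≥ 3 gives C(9,2) = 36; x_2 ≥ 9 gives C(3,2) = 3; x_3 ≥ 6 gives C(6,2) = 15. Together 54.
Add back pairs where two caps are both exceeded: 0 + 3 + 0 = 3.
By inclusion–exclusion the count is 66 − 54 + 3 = 15.

15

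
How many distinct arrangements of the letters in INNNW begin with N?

With the first slot taken by N, it remains to arrange the other 4 letters (INNW).
Those 4 letters have N appearing twice, giving (4)!/(2!) = 12.

12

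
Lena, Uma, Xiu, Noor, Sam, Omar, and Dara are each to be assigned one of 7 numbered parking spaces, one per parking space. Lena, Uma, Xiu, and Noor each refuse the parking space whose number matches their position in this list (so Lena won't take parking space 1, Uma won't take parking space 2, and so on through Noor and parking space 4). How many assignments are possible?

2790

Let Aᵢ (for 1 ≤ i ≤ 4) be the placements that put person i in their forbidden parking space. Any j of these fix j positions, leaving (7−j)! ways to fill the rest, and there are C(4,j) ways to pick which j.
By inclusion–exclusion, the number of valid placements is Σ_{j=0}^{4} (−1)^j C(4,j)·(7−j)!.
Computing: 5040 − 2880 + 720 − 96 + 6 = 2790.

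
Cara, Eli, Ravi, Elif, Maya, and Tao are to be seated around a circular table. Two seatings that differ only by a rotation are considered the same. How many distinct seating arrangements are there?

120

Fix one person's seat to break rotational symmetry; the remaining 5 people can be arranged in (5)! = 120 ways.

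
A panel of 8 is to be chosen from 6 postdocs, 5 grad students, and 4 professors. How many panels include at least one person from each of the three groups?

Unrestricted: C(15,8) = 6435 ways to pick any 8 of the 15.
Subtract selections that omit an entire group: no postdocs → C(9,8) = 9; no grad students → C(10,8) = 45; no professors → C(11,8) = 165.
Add back selections omitting two groups (i.e. drawn from a single group): C(6,8) + C(5,8) + C(4,8) = 0.
By inclusion–exclusion: 6435 − 219 + 0 = 6216.

6216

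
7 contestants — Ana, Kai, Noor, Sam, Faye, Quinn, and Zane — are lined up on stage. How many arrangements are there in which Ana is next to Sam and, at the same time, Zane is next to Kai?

480

Treat {Ana,Sam} as one block (2 orders) and {Zane,Kai} as another (2 orders).
That leaves 5 units to arrange: 2 × 2 × 5! = 4 × 120 = 480.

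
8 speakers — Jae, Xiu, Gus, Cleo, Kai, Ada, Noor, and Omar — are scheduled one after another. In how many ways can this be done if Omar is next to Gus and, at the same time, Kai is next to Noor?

Treat {Omar,Gus} as one block (2 orders) and {Kai,Noor} as another (2 orders).
That leaves 6 units to arrange: 2 × 2 × 6! = 4 × 720 = 2880.

2880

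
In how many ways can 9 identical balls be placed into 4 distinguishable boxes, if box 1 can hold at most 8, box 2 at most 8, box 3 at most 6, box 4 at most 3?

152

Ignoring the caps, the number of non-negative solutions to x_1+…+x_4 = 9 is C(12,3) = 220.
Subtract solutions that violate a single cap (substitute x_i' = x_i − (cap_i+1)): x_1 ≥ 9 gives C(3,3) = 1; x_2 ≥ 9 gives C(3,3) = 1; x_3 ≥ 7 gives C(5,3) = 10; x_4 ≥ 4 gives C(8,3) = 56. Together 68.
No two caps can be exceeded simultaneously, so the pair terms are all 0.
By inclusion–exclusion the count is 220 − 68 + 0 = 152.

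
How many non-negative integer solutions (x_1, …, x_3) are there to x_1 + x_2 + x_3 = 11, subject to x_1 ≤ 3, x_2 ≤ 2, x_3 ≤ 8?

6

By stars and bars, unrestricted non-negative solutions to x_1+…+x_3 = 11 number C(11+2,2) = 78.
Subtract solutions that violate a single cap (substitute x_i' = x_i − (cap_i+1)): x_1 ≥ 4 gives C(9,2) = 36; x_2 ≥ 3 gives C(10,2) = 45; x_3 ≥ 9 gives C(4,2) = 6. Together 87.
Add back pairs where two caps are both exceeded: 15 + 0 + 0 = 15.
By inclusion–exclusion the count is 78 − 87 + 15 = 6.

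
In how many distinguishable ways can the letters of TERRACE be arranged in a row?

1260

TERRACE has 7 letters with E appearing twice and R appearing twice.
The number of distinct arrangements is 7!/(2!·2!) = 5040/4 = 1260.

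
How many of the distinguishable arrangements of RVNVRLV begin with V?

With the first slot taken by V, it remains to arrange the other 6 letters (RNVRLV).
Those 6 letters have R appearing twice and V appearing twice, giving (6)!/(2!·2!) = 180.

180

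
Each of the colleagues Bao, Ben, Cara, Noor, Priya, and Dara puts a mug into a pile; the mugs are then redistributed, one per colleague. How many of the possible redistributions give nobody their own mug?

This is the derangement count D_6: permutations of 6 items with no fixed point.
By inclusion–exclusion this is Σ_{j=0}^{6} (−1)^j C(6,j)·(6−j)!.
Computing: 720 − 720 + 360 − 120 + 30 − 6 + 1 = 265.

265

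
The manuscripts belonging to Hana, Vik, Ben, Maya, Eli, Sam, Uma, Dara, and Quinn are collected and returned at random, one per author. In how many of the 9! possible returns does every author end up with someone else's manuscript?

133496

This is the derangement count D_9: permutations of 9 items with no fixed point.
By inclusion–exclusion this is Σ_{j=0}^{9} (−1)^j C(9,j)·(9−j)!.
Computing: 362880 − 362880 + 181440 − 60480 + 15120 − 3024 + 504 − 72 + 9 − 1 = 133496.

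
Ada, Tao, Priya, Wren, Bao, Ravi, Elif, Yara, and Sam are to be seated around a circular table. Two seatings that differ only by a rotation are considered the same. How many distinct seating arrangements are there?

Around a circle, 9 distinct people have 9!/9 = (8)! = 40320 rotationally distinct seatings.

40320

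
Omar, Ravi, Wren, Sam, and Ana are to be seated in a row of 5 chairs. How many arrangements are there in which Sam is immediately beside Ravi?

Glue Sam and Ravi into one block (2 internal orders), leaving 4 units to arrange in a row.
So the count is 2·(4)! = 48.

48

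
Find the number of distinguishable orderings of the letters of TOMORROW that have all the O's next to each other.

360

Treat the 3 copies of O as a single block. The multiset to arrange is then {OOO, M, R, R, T, W}, 6 items in all.
That gives (6)!/(2!) = 360 arrangements.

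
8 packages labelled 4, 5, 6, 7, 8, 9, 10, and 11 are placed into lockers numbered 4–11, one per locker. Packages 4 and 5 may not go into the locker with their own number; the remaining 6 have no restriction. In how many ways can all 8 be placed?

30960

Let Aᵢ (for i ∈ {4, 5}) be the placements that put package i in its forbidden locker. Any j of these fix j positions, leaving (8−j)! ways to fill the rest, and there are C(2,j) ways to pick which j.
By inclusion–exclusion, the number of valid placements is Σ_{j=0}^{2} (−1)^j C(2,j)·(8−j)!.
Computing: 40320 − 10080 + 720 = 30960.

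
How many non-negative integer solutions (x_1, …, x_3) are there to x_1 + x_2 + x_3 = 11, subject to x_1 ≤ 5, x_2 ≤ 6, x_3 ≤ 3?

10

Without the upper bounds there are C(13,2) = 78 ways to split 11 among 3 variables.
Subtract solutions that violate a single cap (substitute x_i' = x_i − (cap_i+1)): x_1 ≥ 6 gives C(7,2) = 21; x_2 ≥ 7 gives C(6,2) = 15; x_3 ≥ 4 gives C(9,2) = 36. Together 72.
Add back pairs where two caps are both exceeded: 0 + 3 + 1 = 4.
By inclusion–exclusion the count is 78 − 72 + 4 = 10.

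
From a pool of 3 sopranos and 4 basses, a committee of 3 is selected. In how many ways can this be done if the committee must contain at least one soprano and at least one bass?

30

Total 3-person selections from all 7: C(7,3) = 35.
Subtract selections that omit an entire group: no sopranos → C(4,3) = 4; no basses → C(3,3) = 1.
Both groups omitted at once is impossible, so 35 − 5 = 30.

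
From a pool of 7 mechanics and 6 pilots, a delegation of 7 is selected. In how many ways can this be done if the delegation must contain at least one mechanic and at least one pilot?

With no constraint there are C(13,7) = 1716 possible selections.
Selections missing a whole group: no mechanics → C(6,7) = 0; no pilots → C(7,7) = 1.
Both groups omitted at once is impossible, so 1716 − 1 = 1715.

1715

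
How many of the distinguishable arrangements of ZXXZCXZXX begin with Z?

168

Fix Z in the first position and arrange the remaining 8 letters.
Those 8 letters have X appearing 5 times and Z appearing twice, giving (8)!/(5!·2!) = 168.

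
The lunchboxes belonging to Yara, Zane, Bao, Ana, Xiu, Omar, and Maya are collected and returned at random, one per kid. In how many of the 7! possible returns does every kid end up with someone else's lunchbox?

1854

This is the derangement count D_7: permutations of 7 items with no fixed point.
By inclusion–exclusion this is Σ_{j=0}^{7} (−1)^j C(7,j)·(7−j)!.
Computing: 5040 − 5040 + 2520 − 840 + 210 − 42 + 7 − 1 = 1854.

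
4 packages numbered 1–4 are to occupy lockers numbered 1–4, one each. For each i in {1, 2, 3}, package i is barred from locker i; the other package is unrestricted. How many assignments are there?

11

Let Aᵢ (for i ∈ {1, 2, 3}) be the placements that put package i in its forbidden locker. Any j of these fix j positions, leaving (4−j)! ways to fill the rest, and there are C(3,j) ways to pick which j.
By inclusion–exclusion, the number of valid placements is Σ_{j=0}^{3} (−1)^j C(3,j)·(4−j)!.
Computing: 24 − 18 + 6 − 1 = 11.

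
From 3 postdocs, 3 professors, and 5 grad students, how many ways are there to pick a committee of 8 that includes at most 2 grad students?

Split by how many grad students are chosen (0 through 2).
Sum: C(5,0)·C(6,8) + C(5,1)·C(6,7) + C(5,2)·C(6,6) = 0 + 0 + 10 = 10.

10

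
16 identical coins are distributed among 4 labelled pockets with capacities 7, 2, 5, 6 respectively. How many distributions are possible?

By stars and bars, unrestricted non-negative solutions to x_1+…+x_4 = 16 number C(16+3,3) = 969.
Subtract solutions that violate a single cap (substitute x_i' = x_i − (cap_i+1)): x_1 ≥ 8 gives C(11,3) = 165; x_2 ≥ 3 gives C(16,3) = 560; x_3 ≥ 6 gives C(13,3) = 286; x_4 ≥ 7 gives C(12,3) = 220. Together 1231.
Add back pairs where two caps are both exceeded: 56 + 10 + 4 + 120 + 84 + 20 = 294.
Subtract triples: 0 + 0 + 0 + 1 = 1.
By inclusion–exclusion the count is 969 − 1231 + 294 − 1 = 31.

31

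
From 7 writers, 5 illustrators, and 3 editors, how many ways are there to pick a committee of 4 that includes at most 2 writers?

1050

Split by how many writers are chosen (0 through 2).
Sum: C(7,0)·C(8,4) + C(7,1)·C(8,3) + C(7,2)·C(8,2) = 70 + 392 + 588 = 1050.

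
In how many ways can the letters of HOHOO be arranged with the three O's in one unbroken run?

Treat the 3 copies of O as a single block. The multiset to arrange is then {OOO, H, H}, 3 items in all.
That gives (3)!/(2!) = 3 arrangements.

3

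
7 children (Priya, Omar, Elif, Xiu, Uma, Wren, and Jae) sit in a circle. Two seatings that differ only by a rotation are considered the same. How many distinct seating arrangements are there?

Seat Priya anywhere (absorbing the rotational symmetry), then permute the other 6: (6)! = 720.

720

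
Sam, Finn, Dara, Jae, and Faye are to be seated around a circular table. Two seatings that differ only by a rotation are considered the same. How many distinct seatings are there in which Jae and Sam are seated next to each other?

Glue Jae and Sam into a block (2 internal orders). Seating 4 units around a circle gives (3)! arrangements.
So 2 × (3)! = 2 × 6 = 12.

12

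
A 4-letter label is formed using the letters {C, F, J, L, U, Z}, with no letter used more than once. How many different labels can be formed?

360

Choose and order 4 of the 6 symbols: the first letter has 6 options, the next 5, then 4, 3.
6 × 5 × 4 × 3 = 360.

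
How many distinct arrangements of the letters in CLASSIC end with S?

360

Fix S in the last position and arrange the remaining 6 letters.
Those 6 letters have C appearing twice, giving (6)!/(2!) = 360.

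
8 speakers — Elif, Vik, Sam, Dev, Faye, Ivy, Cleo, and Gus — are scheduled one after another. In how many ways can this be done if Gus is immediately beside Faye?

Treat {Gus, Faye} as a single unit. There are 7 units to order, and the pair itself can be ordered 2 ways.
So the count is 2·(7)! = 10080.

10080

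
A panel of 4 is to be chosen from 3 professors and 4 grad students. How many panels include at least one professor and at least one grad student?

34

Unrestricted: C(7,4) = 35 ways to pick any 4 of the 7.
Subtract selections that omit an entire group: no professors → C(4,4) = 1; no grad students → C(3,4) = 0.
Both groups omitted at once is impossible, so 35 − 1 = 34.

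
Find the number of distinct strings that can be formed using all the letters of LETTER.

180

The 6 letters of LETTER have repeats: E appearing twice and T appearing twice.
The number of distinct arrangements is 6!/(2!·2!) = 720/4 = 180.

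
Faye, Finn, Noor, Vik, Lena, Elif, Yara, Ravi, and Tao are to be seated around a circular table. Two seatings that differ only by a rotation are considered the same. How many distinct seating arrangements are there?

40320

Fix one person's seat to break rotational symmetry; the remaining 8 people can be arranged in (8)! = 40320 ways.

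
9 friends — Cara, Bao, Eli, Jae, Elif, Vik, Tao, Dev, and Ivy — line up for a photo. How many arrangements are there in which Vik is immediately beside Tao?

Glue Vik and Tao into one block (2 internal orders), leaving 8 units to arrange in a row.
So the count is 2·(8)! = 80640.

80640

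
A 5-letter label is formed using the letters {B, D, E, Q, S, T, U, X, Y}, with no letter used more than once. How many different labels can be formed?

15120

Choose and order 5 of the 9 symbols: the first letter has 9 options, the next 8, and so on down to 5.
That product is 9 × 8 × 7 × 6 × 5 = 15120.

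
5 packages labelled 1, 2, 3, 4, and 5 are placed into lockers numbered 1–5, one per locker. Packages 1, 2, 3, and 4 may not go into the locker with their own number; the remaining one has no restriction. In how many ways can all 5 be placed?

53

Let Aᵢ (for 1 ≤ i ≤ 4) be the placements that put package i in its forbidden locker. Any j of these fix j positions, leaving (5−j)! ways to fill the rest, and there are C(4,j) ways to pick which j.
By inclusion–exclusion, the number of valid placements is Σ_{j=0}^{4} (−1)^j C(4,j)·(5−j)!.
Computing: 120 − 96 + 36 − 8 + 1 = 53.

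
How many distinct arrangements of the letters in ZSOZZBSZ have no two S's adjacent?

630

There are 8!/(4!·2!) = 840 arrangements of ZSOZZBSZ in total.
Arrangements with the S's together: treat SS as one letter, giving (7)!/(4!) = 210.
Hence 840 − 210 = 630.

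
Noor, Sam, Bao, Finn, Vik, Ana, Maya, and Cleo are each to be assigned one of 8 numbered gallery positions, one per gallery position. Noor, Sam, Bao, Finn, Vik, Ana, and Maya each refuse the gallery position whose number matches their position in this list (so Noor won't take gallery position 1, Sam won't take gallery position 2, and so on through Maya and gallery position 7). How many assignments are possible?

Let Aᵢ (for 1 ≤ i ≤ 7) be the placements that put person i in their forbidden gallery position. Any j of these fix j positions, leaving (8−j)! ways to fill the rest, and there are C(7,j) ways to pick which j.
By inclusion–exclusion, the number of valid placements is Σ_{j=0}^{7} (−1)^j C(7,j)·(8−j)!.
Computing: 40320 − 35280 + 15120 − 4200 + 840 − 126 + 14 − 1 = 16687.

16687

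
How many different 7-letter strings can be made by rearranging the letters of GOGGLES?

The 7 letters of GOGGLES have repeats: G appearing 3 times.
So there are 7! / (3!) = 840 distinguishable arrangements.

840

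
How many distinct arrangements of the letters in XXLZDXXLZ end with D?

With the last slot taken by D, it remains to arrange the other 8 letters (XXLZXXLZ).
Those 8 letters have L appearing twice, X appearing 4 times, and Z appearing twice, giving (8)!/(4!·2!·2!) = 420.

420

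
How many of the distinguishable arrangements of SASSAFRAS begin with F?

280

With the first slot taken by F, it remains to arrange the other 8 letters (SASSARAS).
Those 8 letters have A appearing 3 times and S appearing 4 times, giving (8)!/(4!·3!) = 280.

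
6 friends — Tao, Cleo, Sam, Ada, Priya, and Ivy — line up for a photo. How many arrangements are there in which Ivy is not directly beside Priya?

480

Of the 6! = 720 arrangements, those with Ivy and Priya adjacent number 2 × 5! = 240 (treat the pair as a block with 2 internal orders).
So 720 − 240 = 480 arrangements keep them apart.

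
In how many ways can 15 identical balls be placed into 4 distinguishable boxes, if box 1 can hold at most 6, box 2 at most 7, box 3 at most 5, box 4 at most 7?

Ignoring the caps, the number of non-negative solutions to x_1+…+x_4 = 15 is C(18,3) = 816.
Subtract solutions that violate a single cap (substitute x_i' = x_i − (cap_i+1)): x_1 ≥ 7 gives C(11,3) = 165; x_2 ≥ 8 gives C(10,3) = 120; x_3 ≥ 6 gives C(12,3) = 220; x_4 ≥ 8 gives C(10,3) = 120. Together 625.
Add back pairs where two caps are both exceeded: 1 + 10 + 1 + 4 + 0 + 4 = 20.
By inclusion–exclusion the count is 816 − 625 + 20 = 211.

211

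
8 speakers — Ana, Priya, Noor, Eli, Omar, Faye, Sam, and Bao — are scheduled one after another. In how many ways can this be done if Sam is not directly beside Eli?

30240

Of the 8! = 40320 arrangements, those with Sam and Eli adjacent number 2 × 7! = 10080 (treat the pair as a block with 2 internal orders).
So 40320 − 10080 = 30240 arrangements keep them apart.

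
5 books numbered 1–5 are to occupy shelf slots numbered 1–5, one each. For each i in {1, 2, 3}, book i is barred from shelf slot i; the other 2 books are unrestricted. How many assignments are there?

Let Aᵢ (for i ∈ {1, 2, 3}) be the placements that put book i in its forbidden shelf slot. Any j of these fix j positions, leaving (5−j)! ways to fill the rest, and there are C(3,j) ways to pick which j.
By inclusion–exclusion, the number of valid placements is Σ_{j=0}^{3} (−1)^j C(3,j)·(5−j)!.
Computing: 120 − 72 + 18 − 2 = 64.

64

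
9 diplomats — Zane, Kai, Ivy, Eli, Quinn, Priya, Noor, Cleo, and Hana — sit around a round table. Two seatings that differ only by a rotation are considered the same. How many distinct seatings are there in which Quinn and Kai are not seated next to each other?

Without the restriction there are (8)! = 40320 seatings.
Seatings with Quinn beside Kai: treat them as a block with 2 internal orders, giving 2 × (7)! = 10080.
Subtracting, 40320 − 10080 = 30240.

30240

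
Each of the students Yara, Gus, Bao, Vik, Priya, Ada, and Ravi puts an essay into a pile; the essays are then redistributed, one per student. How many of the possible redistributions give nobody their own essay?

Count assignments avoiding every fixed point. For any j of the 7 students fixed to their own essay, the other 7−j can be arranged in (7−j)! ways.
By inclusion–exclusion this is Σ_{j=0}^{7} (−1)^j C(7,j)·(7−j)!.
Computing: 5040 − 5040 + 2520 − 840 + 210 − 42 + 7 − 1 = 1854.

1854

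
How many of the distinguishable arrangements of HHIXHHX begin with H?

60

Fix H in the first position and arrange the remaining 6 letters.
Those 6 letters have H appearing 3 times and X appearing twice, giving (6)!/(3!·2!) = 60.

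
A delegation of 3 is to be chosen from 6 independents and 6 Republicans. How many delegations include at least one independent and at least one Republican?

Unrestricted: C(12,3) = 220 ways to pick any 3 of the 12.
Selections missing a whole group: no independents → C(6,3) = 20; no Republicans → C(6,3) = 20.
Both groups omitted at once is impossible, so 220 − 40 = 180.

180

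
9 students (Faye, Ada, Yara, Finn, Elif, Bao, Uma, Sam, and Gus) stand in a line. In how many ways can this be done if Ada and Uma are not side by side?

282240

There are 9! = 362880 arrangements in all. If Ada and Uma are adjacent, merging them into one block gives 2·(8)! = 80640 arrangements.
Complementary counting: 362880 − 80640 = 282240.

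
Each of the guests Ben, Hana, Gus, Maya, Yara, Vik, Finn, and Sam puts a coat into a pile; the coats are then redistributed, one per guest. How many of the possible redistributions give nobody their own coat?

This is the derangement count D_8: permutations of 8 items with no fixed point.
By inclusion–exclusion this is Σ_{j=0}^{8} (−1)^j C(8,j)·(8−j)!.
Computing: 40320 − 40320 + 20160 − 6720 + 1680 − 336 + 56 − 8 + 1 = 14833.

14833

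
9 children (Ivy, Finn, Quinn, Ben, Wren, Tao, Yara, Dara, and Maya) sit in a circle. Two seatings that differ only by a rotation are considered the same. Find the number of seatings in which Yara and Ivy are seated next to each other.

Glue Yara and Ivy into a block (2 internal orders). Seating 8 units around a circle gives (7)! arrangements.
So 2 × (7)! = 2 × 5040 = 10080.

10080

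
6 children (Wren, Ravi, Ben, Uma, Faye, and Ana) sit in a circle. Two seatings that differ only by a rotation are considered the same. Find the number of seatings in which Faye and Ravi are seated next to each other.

Treat {Faye, Ravi} as one unit (2 internal orders) and seat the resulting 5 units around the table: (4)! circular arrangements.
So 2 × (4)! = 2 × 24 = 48.

48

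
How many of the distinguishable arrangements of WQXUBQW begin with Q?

360

With the first slot taken by Q, it remains to arrange the other 6 letters (WXUBQW).
Those 6 letters have W appearing twice, giving (6)!/(2!) = 360.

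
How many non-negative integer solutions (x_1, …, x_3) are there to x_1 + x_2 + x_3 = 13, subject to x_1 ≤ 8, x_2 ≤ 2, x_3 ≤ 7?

12

Without the upper bounds there are C(15,2) = 105 ways to split 13 among 3 variables.
Subtract solutions that violate a single cap (substitute x_i' = x_i − (cap_i+1)): x_1 ≥ 9 gives C(6,2) = 15; x_2 ≥ 3 gives C(12,2) = 66; x_3 ≥ 8 gives C(7,2) = 21. Together 102.
Add back pairs where two caps are both exceeded: 3 + 0 + 6 = 9.
By inclusion–exclusion the count is 105 − 102 + 9 = 12.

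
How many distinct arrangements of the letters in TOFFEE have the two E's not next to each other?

120

There are 6!/(2!·2!) = 180 arrangements of TOFFEE in total.
If the two E's are adjacent, glue them into one block, leaving 5 items to arrange: (5)!/(2!) = 60 ways.
Subtracting, 180 − 60 = 120 arrangements keep the E's apart.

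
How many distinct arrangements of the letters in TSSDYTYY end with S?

420

With the last slot taken by S, it remains to arrange the other 7 letters (TSDYTYY).
Those 7 letters have T appearing twice and Y appearing 3 times, giving (7)!/(3!·2!) = 420.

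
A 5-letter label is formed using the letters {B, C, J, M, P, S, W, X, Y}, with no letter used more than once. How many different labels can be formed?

With no repetition, fill the 5 letters in order: 9 choices, then 8, down to 5.
That product is 9 × 8 × 7 × 6 × 5 = 15120.

15120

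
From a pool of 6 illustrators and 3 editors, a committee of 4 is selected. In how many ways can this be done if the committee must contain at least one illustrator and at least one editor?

Total 4-person selections from all 9: C(9,4) = 126.
Selections missing a whole group: no illustrators → C(3,4) = 0; no editors → C(6,4) = 15.
Both groups omitted at once is impossible, so 126 − 15 = 111.

111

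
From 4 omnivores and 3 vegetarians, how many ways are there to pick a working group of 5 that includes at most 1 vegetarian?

3

Split by how many vegetarians are chosen (0 through 1).
Sum: C(3,0)·C(4,5) + C(3,1)·C(4,4) = 0 + 3 = 3.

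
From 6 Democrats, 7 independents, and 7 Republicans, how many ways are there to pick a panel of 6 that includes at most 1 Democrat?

Split by how many Democrats are chosen (0 through 1).
Sum: C(6,0)·C(14,6) + C(6,1)·C(14,5) = 3003 + 12012 = 15015.

15015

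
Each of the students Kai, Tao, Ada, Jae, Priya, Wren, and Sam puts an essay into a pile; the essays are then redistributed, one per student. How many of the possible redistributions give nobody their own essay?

This is the derangement count D_7: permutations of 7 items with no fixed point.
By inclusion–exclusion this is Σ_{j=0}^{7} (−1)^j C(7,j)·(7−j)!.
Computing: 5040 − 5040 + 2520 − 840 + 210 − 42 + 7 − 1 = 1854.

1854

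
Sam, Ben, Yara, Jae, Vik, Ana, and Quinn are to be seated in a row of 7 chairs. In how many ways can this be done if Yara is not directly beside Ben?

There are 7! = 5040 arrangements in all. If Yara and Ben are adjacent, merging them into one block gives 2·(6)! = 1440 arrangements.
So 5040 − 1440 = 3600 arrangements keep them apart.

3600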